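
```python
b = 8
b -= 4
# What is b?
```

Trace:
`b = 8` → b = 8
`b -= 4` → b = 4
So b = 4

Answer: 4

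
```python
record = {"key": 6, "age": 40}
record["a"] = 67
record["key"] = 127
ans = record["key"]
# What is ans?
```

Trace:
`record = {"key": 6, "age": 40}` → record = {'key': 6, 'age': 40}
`record["a"] = 67` → record = {'key': 6, 'age': 40, 'a': 67}
`record["key"] = 127` → record = {'key': 127, 'age': 40, 'a': 67}
`ans = record["key"]` → ans = 127
So ans = 127

Answer: 127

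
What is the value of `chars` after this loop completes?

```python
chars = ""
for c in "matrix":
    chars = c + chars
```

Reverse 'matrix'
`chars` takes the values: "" → "m" → "am" → "tam" → "rtam" → "irtam" → "xirtam"

Answer: "xirtam"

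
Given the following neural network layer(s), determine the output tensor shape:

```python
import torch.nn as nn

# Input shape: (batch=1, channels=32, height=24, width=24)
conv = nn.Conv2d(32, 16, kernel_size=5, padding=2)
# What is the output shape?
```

Input: (1, 32, 24, 24) -> Output: (1, 16, 24, 24)

Answer: (1, 16, 24, 24)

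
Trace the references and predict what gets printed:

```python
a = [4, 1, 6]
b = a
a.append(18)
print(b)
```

Key concept: basic list aliasing.
Step by step:
`a = [4, 1, 6]` → a = [4, 1, 6]
`b = a` → b = [4, 1, 6] (same object as a)
`a.append(18)` → a = [4, 1, 6, 18] (same object as b); b = [4, 1, 6, 18] (same object as a)
`print(b)` → prints [4, 1, 6, 18]

Answer: [4, 1, 6, 18]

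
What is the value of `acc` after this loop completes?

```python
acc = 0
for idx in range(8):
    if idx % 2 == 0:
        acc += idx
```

Sum of even numbers 0 to 7
`acc` takes the values: 0 → 2 → 6 → 12

Answer: 12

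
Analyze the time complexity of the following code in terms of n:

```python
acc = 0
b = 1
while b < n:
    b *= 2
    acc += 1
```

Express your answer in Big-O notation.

Each loop level contributes: log n. Multiplying the contributions gives O(log n).

Answer: O(log n)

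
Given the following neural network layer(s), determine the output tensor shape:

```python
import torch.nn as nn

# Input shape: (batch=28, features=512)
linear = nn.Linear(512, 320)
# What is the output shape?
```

Input: (28, 512) -> Output: (28, 320)

Answer: (28, 320)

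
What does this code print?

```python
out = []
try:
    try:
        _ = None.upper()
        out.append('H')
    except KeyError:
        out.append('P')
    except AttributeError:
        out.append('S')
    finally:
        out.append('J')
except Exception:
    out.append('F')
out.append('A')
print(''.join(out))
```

Execution trace: 'S' (inner except AttributeError) → 'J' (inner finally) → 'A' (after the try/except). Output: SJA

Answer: SJA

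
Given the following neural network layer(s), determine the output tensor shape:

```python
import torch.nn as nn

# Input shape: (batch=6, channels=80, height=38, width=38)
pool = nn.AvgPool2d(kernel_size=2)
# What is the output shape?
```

Input: (6, 80, 38, 38) -> Output: (6, 80, 19, 19)

Answer: (6, 80, 19, 19)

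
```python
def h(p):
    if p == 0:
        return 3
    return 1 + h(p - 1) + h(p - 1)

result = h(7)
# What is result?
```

h(p) = 1 + 2·h(p-1), h(0)=3. Closed form: (3+1)·2^7 - 1 = 511.

Answer: 511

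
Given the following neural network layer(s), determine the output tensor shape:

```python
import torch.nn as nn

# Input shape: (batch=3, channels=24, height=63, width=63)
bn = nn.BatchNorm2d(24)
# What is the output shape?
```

Input: (3, 24, 63, 63) -> Output: (3, 24, 63, 63)

Answer: (3, 24, 63, 63)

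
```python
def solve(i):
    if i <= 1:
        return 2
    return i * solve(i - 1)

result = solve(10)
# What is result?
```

solve(10) = 10 * 9 * 8 * 7 * 6 * 5 * 4 * 3 * 2 * 2 = 7257600

Answer: 7257600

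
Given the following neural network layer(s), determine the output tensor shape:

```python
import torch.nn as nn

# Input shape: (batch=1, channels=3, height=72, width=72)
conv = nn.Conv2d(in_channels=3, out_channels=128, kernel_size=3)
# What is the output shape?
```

Input: (1, 3, 72, 72) -> Output: (1, 128, 70, 70)

Answer: (1, 128, 70, 70)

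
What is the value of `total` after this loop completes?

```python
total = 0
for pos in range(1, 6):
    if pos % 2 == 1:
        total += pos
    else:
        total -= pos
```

Add odd, subtract even
`total` takes the values: 0 → 1 → -1 → 2 → -2 → 3

Answer: 3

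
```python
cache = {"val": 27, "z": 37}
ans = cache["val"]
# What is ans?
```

Trace:
`cache = {"val": 27, "z": 37}` → cache = {'val': 27, 'z': 37}
`ans = cache["val"]` → ans = 27
So ans = 27

Answer: 27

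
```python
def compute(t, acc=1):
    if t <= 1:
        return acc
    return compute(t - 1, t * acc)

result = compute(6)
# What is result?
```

Accumulator trace (n, acc): (6, 1) -> (5, 6) -> (4, 30) -> (3, 120) -> (2, 360) -> (1, 720) -> return 720

Answer: 720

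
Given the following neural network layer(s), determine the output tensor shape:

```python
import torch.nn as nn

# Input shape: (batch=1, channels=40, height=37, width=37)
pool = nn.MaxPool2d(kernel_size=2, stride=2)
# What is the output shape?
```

Input: (1, 40, 37, 37) -> Output: (1, 40, 18, 18)

Answer: (1, 40, 18, 18)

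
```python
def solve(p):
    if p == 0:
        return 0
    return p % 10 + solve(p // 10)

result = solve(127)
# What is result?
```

Sum of digits of 127: 7 + 2 + 1 = 10

Answer: 10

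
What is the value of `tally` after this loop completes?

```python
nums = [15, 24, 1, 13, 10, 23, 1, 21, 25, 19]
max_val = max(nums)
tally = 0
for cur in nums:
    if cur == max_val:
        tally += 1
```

Count of max value 25 in [15, 24, 1, 13, 10, 23, 1, 21, 25, 19]
`tally` takes the values: 0 → 1

Answer: 1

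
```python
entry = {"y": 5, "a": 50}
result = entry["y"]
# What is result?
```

Trace:
`entry = {"y": 5, "a": 50}` → entry = {'y': 5, 'a': 50}
`result = entry["y"]` → result = 5
So result = 5

Answer: 5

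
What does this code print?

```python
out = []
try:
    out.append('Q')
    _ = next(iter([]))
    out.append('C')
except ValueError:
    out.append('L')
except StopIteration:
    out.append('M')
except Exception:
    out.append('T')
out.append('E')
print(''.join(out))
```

Execution trace: 'Q' (try body) → 'M' (except StopIteration) → 'E' (after the try/except). Output: QME

Answer: QME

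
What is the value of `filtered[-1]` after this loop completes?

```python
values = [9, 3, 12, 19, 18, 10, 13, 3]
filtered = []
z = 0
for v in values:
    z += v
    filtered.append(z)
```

Cumulative sum ends at 87
`filtered` takes the values: [] → [9] → [9, 12] → [9, 12, 24] → [9, 12, 24, 43] → [9, 12, 24, 43, 61] → [9, 12, 24, 43, 61, 71] → [9, 12, 24, 43, 61, 71, 84] → [9, 12, 24, 43, 61, 71, 84, 87]
So `filtered[-1]` = 87

Answer: 87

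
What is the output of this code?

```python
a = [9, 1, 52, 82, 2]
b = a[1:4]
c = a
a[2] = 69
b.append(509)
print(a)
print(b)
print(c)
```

Key concept: slice vs alias.
Step by step:
`a = [9, 1, 52, 82, 2]` → a = [9, 1, 52, 82, 2]
`b = a[1:4]` → b = [1, 52, 82]
`c = a` → c = [9, 1, 52, 82, 2] (same object as a)
`a[2] = 69` → a = [9, 1, 69, 82, 2] (same object as c); c = [9, 1, 69, 82, 2] (same object as a)
`b.append(509)` → b = [1, 52, 82, 509]
`print(a)` → prints [9, 1, 69, 82, 2]
`print(b)` → prints [1, 52, 82, 509]
`print(c)` → prints [9, 1, 69, 82, 2]

Answer:
[9, 1, 69, 82, 2]
[1, 52, 82, 509]
[9, 1, 69, 82, 2]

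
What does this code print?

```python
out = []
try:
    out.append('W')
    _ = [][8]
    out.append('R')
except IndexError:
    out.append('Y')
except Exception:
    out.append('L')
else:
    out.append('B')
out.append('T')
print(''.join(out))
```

Execution trace: 'W' (try body) → 'Y' (except IndexError) → 'T' (after the try/except). Output: WYT

Answer: WYT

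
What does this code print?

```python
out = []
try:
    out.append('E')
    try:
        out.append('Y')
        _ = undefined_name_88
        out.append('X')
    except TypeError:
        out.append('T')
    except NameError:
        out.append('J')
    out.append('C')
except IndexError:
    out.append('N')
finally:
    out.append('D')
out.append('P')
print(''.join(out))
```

Execution trace: 'E' (try body) → 'Y' (inner try body) → 'J' (inner except NameError) → 'C' (try body, no exception) → 'D' (finally) → 'P' (after the try/except). Output: EYJCDP

Answer: EYJCDP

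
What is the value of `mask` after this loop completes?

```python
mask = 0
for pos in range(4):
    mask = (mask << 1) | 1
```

Build 4 consecutive 1-bits: 0b1111
`mask` takes the values: 0 → 1 → 3 → 7 → 15

Answer: 15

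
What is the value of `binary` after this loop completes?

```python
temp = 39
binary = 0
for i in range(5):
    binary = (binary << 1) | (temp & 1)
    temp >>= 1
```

Reverse lowest 5 bits of 39
`binary` takes the values: 0 → 1 → 3 → 7 → 14 → 28

Answer: 28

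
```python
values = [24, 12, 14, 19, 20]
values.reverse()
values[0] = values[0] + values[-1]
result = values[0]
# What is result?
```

Trace:
`values = [24, 12, 14, 19, 20]` → values = [24, 12, 14, 19, 20]
`values.reverse()` → values = [20, 19, 14, 12, 24]
`values[0] = values[0] + values[-1]` → values = [44, 19, 14, 12, 24]
`result = values[0]` → result = 44
So result = 44

Answer: 44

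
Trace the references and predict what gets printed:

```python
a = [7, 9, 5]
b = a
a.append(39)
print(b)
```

Key concept: basic list aliasing.
Step by step:
`a = [7, 9, 5]` → a = [7, 9, 5]
`b = a` → b = [7, 9, 5] (same object as a)
`a.append(39)` → a = [7, 9, 5, 39] (same object as b); b = [7, 9, 5, 39] (same object as a)
`print(b)` → prints [7, 9, 5, 39]

Answer: [7, 9, 5, 39]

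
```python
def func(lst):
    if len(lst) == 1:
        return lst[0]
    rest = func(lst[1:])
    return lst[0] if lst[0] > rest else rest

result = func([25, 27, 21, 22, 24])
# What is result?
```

Recursive max over [25, 27, 21, 22, 24] = 27

Answer: 27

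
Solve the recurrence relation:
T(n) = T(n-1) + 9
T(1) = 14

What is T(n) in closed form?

Unrolling: T(n) = T(1) + 9·(n-1) = 14 + 9(n-1) = 9n + 5.

Answer: T(n) = 9n + 5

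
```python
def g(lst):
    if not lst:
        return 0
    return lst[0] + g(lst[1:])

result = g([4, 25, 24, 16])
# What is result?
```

4 + 25 + 24 + 16 + 0 = 69

Answer: 69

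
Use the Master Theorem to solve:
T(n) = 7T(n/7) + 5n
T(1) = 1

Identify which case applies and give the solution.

a=7, b=7, f(n)=5n. log_7(7) = 1. Since c=1 = 1, Case 2 applies: T(n) = Θ(n^log_b(a) · log n) = O(n log n).

Answer: O(n log n) - Case 2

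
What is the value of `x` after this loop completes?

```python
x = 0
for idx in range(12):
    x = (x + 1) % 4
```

Increment mod 4, 12 times = 0
`x` takes the values: 0 → 1 → 2 → 3 → 0 → 1 → 2 → 3 → 0 → 1 → 2 → 3 → 0

Answer: 0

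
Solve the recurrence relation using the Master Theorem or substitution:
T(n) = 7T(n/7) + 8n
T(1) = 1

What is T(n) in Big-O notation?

By Master Theorem: a=7, b=7, f(n)=8n. Since log_7(7) = 1 and f(n) = Θ(n^1), Case 2 applies. T(n) = O(n log n).

Answer: O(n log n)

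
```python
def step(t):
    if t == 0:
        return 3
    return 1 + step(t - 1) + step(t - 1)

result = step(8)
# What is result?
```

step(t) = 1 + 2·step(t-1), step(0)=3. Closed form: (3+1)·2^8 - 1 = 1023.

Answer: 1023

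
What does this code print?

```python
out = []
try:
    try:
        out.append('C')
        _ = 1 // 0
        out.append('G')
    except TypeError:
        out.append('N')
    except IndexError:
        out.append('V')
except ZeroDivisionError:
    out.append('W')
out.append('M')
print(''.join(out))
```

Execution trace: 'C' (try body) → 'W' (outer except ZeroDivisionError) → 'M' (after the try/except). Output: CWM

Answer: CWM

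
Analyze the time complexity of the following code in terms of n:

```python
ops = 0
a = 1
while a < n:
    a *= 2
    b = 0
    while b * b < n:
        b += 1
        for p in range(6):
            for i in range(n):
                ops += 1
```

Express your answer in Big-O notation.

Each loop level contributes: log n × √n × 1 × n. Multiplying the contributions gives O(n√n log n).

Answer: O(n√n log n)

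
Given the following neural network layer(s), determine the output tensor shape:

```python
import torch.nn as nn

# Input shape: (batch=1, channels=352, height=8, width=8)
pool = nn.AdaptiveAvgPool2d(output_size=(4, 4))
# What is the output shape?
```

Input: (1, 352, 8, 8) -> Output: (1, 352, 4, 4)

Answer: (1, 352, 4, 4)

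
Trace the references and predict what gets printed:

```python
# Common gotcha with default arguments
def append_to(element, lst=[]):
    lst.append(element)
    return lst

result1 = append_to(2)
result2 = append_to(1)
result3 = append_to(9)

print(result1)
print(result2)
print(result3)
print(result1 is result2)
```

Key concept: mutable default argument gotcha.
Step by step:
`result1 = append_to(2)` → result1 = [2]
`result2 = append_to(1)` → result1 = [2, 1] (same object as result2); result2 = [2, 1] (same object as result1)
`result3 = append_to(9)` → result1 = [2, 1, 9] (same object as result2, result3); result2 = [2, 1, 9] (same object as result1, result3); result3 = [2, 1, 9] (same object as result1, result2)
`print(result1)` → prints [2, 1, 9]
`print(result2)` → prints [2, 1, 9]
`print(result3)` → prints [2, 1, 9]
`print(result1 is result2)` → prints True

Answer:
[2, 1, 9]
[2, 1, 9]
[2, 1, 9]
True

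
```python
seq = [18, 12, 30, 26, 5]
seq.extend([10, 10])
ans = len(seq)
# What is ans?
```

Trace:
`seq = [18, 12, 30, 26, 5]` → seq = [18, 12, 30, 26, 5]
`seq.extend([10, 10])` → seq = [18, 12, 30, 26, 5, 10, 10]
`ans = len(seq)` → ans = 7
So ans = 7

Answer: 7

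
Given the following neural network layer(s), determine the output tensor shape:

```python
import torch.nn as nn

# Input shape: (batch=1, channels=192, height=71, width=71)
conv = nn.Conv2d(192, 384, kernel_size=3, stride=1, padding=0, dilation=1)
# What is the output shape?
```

Input: (1, 192, 71, 71) -> Output: (1, 384, 69, 69)

Answer: (1, 384, 69, 69)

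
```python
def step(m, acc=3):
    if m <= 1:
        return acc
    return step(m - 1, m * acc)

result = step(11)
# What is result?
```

Accumulator trace (n, acc): (11, 3) -> (10, 33) -> (9, 330) -> (8, 2970) -> (7, 23760) -> (6, 166320) -> (5, 997920) -> (4, 4989600) -> (3, 19958400) -> (2, 59875200) -> (1, 119750400) -> return 119750400

Answer: 119750400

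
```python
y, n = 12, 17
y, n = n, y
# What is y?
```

Trace:
`y, n = 12, 17` → y = 12; n = 17
`y, n = n, y` → y = 17; n = 12
So y = 17

Answer: 17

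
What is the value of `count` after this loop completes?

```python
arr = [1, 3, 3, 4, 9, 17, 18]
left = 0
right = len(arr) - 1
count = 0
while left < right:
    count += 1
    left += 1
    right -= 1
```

Iterations until pointers meet (list length 7)
`count` takes the values: 0 → 1 → 2 → 3

Answer: 3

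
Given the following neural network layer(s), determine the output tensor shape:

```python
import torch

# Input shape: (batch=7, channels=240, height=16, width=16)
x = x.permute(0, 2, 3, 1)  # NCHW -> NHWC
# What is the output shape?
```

Input: (7, 240, 16, 16) -> Output: (7, 16, 16, 240)

Answer: (7, 16, 16, 240)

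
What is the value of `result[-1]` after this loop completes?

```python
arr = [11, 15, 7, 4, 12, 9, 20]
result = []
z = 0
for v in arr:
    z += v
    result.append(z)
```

Cumulative sum ends at 78
`result` takes the values: [] → [11] → [11, 26] → [11, 26, 33] → [11, 26, 33, 37] → [11, 26, 33, 37, 49] → [11, 26, 33, 37, 49, 58] → [11, 26, 33, 37, 49, 58, 78]
So `result[-1]` = 78

Answer: 78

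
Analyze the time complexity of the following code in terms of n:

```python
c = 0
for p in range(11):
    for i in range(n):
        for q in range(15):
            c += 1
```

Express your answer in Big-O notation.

Each loop level contributes: 1 × n × 1. Multiplying the contributions gives O(n).

Answer: O(n)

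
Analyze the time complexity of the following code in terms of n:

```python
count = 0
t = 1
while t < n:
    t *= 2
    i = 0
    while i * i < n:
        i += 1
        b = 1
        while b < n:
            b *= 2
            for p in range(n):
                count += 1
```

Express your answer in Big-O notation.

Each loop level contributes: log n × √n × log n × n. Multiplying the contributions gives O(n√n log² n).

Answer: O(n√n log² n)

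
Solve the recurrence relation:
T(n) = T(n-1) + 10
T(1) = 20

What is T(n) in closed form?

Unrolling: T(n) = T(1) + 10·(n-1) = 20 + 10(n-1) = 10n + 10.

Answer: T(n) = 10n + 10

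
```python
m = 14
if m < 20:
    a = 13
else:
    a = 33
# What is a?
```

Trace:
`m = 14` → m = 14
`if m < 20: ...` → m < 20 is True → a = 13
So a = 13

Answer: 13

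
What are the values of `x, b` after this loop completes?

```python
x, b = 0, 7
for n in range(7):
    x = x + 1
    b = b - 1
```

x goes 0→7, b goes 7→0
`x, b` takes the values: (0, 7) → (1, 7) → (1, 6) → (2, 6) → (2, 5) → (3, 5) → (3, 4) → (4, 4) → (4, 3) → (5, 3) → (5, 2) → (6, 2) → (6, 1) → (7, 1) → (7, 0)

Answer: 7, 0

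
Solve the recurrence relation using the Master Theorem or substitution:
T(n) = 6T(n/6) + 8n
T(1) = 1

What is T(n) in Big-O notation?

By Master Theorem: a=6, b=6, f(n)=8n. Since log_6(6) = 1 and f(n) = Θ(n^1), Case 2 applies. T(n) = O(n log n).

Answer: O(n log n)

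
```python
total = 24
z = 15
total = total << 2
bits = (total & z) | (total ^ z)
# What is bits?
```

Trace:
`total = 24` → total = 24
`z = 15` → z = 15
`total = total << 2` → total = 96
`bits = (total & z) | (total ^ z)` → bits = 111
So bits = 111

Answer: 111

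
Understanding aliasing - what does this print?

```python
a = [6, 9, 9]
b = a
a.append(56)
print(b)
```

Key concept: basic list aliasing.
Step by step:
`a = [6, 9, 9]` → a = [6, 9, 9]
`b = a` → b = [6, 9, 9] (same object as a)
`a.append(56)` → a = [6, 9, 9, 56] (same object as b); b = [6, 9, 9, 56] (same object as a)
`print(b)` → prints [6, 9, 9, 56]

Answer: [6, 9, 9, 56]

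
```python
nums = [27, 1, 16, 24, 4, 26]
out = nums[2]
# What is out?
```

Trace:
`nums = [27, 1, 16, 24, 4, 26]` → nums = [27, 1, 16, 24, 4, 26]
`out = nums[2]` → out = 16
So out = 16

Answer: 16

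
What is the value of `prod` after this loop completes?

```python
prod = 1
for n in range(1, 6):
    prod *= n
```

5! = 120
`prod` takes the values: 1 → 2 → 6 → 24 → 120

Answer: 120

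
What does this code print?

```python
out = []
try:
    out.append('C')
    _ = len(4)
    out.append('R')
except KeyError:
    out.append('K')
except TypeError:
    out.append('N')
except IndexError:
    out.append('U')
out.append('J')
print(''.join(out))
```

Execution trace: 'C' (try body) → 'N' (except TypeError) → 'J' (after the try/except). Output: CNJ

Answer: CNJ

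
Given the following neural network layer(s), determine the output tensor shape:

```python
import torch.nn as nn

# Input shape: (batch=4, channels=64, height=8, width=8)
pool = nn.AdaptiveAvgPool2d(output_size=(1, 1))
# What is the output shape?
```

Input: (4, 64, 8, 8) -> Output: (4, 64, 1, 1)

Answer: (4, 64, 1, 1)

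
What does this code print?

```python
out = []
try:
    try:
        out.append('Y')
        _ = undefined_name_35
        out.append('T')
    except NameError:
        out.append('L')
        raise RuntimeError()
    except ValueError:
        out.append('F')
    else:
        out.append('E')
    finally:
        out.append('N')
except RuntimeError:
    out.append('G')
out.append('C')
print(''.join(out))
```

Execution trace: 'Y' (inner try body) → 'L' (inner except NameError) → 'N' (inner finally) → 'G' (outer except RuntimeError) → 'C' (after the try/except). Output: YLNGC

Answer: YLNGC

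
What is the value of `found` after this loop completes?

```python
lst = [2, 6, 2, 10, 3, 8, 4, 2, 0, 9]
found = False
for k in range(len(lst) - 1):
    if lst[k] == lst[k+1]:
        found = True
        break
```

Check consecutive duplicates in [2, 6, 2, 10, 3, 8, 4, 2, 0, 9]
`found` takes the values: False

Answer: False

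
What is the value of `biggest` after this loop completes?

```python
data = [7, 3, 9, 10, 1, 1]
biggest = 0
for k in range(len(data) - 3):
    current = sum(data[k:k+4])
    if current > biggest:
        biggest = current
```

Max sum of 4-element window in [7, 3, 9, 10, 1, 1]
`biggest` takes the values: 0 → 29

Answer: 29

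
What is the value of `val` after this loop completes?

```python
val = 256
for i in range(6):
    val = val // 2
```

Halve 6 times: 256 // 2^6 = 4
`val` takes the values: 256 → 128 → 64 → 32 → 16 → 8 → 4

Answer: 4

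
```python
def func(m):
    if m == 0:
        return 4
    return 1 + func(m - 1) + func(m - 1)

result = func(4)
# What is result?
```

func(m) = 1 + 2·func(m-1), func(0)=4. Closed form: (4+1)·2^4 - 1 = 79.

Answer: 79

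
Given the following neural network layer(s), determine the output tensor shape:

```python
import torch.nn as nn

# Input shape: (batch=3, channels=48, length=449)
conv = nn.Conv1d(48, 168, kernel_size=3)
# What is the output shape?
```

Input: (3, 48, 449) -> Output: (3, 168, 447)

Answer: (3, 168, 447)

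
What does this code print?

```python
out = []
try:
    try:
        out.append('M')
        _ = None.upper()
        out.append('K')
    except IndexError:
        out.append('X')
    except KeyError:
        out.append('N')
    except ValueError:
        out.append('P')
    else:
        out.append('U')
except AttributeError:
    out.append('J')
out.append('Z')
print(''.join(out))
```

Execution trace: 'M' (try body) → 'J' (outer except AttributeError) → 'Z' (after the try/except). Output: MJZ

Answer: MJZ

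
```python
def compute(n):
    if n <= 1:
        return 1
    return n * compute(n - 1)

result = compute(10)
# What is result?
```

compute(10) = 10 * 9 * 8 * 7 * 6 * 5 * 4 * 3 * 2 * 1 = 3628800

Answer: 3628800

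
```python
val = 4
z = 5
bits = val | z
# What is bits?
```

Trace:
`val = 4` → val = 4
`z = 5` → z = 5
`bits = val | z` → bits = 5
So bits = 5

Answer: 5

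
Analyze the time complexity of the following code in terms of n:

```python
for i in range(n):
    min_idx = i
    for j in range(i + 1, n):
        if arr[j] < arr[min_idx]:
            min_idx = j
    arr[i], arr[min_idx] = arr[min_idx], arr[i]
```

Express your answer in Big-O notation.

This is Selection sort. Time complexity: O(n²).

Answer: O(n²)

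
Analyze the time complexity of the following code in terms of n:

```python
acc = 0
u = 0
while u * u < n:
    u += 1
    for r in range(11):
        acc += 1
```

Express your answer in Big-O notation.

Each loop level contributes: √n × 1. Multiplying the contributions gives O(√n).

Answer: O(√n)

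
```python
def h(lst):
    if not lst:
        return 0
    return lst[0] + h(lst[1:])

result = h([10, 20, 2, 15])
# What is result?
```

10 + 20 + 2 + 15 + 0 = 47

Answer: 47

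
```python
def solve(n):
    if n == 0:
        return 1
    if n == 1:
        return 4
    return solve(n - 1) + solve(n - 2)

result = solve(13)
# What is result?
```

Build up from base cases: solve(0)=1, solve(1)=4, solve(2)=5, solve(3)=9, solve(4)=14, solve(5)=23, solve(6)=37, ..., solve(13)=1076

Answer: 1076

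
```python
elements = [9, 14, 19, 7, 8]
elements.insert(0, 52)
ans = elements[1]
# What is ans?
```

Trace:
`elements = [9, 14, 19, 7, 8]` → elements = [9, 14, 19, 7, 8]
`elements.insert(0, 52)` → elements = [52, 9, 14, 19, 7, 8]
`ans = elements[1]` → ans = 9
So ans = 9

Answer: 9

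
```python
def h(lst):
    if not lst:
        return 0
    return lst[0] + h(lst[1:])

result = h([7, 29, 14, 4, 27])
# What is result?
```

7 + 29 + 14 + 4 + 27 + 0 = 81

Answer: 81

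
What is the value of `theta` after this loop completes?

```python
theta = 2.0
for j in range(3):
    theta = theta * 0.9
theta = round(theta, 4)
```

Exponential decay: 2.0 * 0.9^3
`theta` takes the values: 2.0 → 1.8 → 1.62 → 1.458

Answer: 1.458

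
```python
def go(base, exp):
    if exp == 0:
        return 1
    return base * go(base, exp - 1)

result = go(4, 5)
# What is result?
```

go(4, 5) = 4 * 4 * 4 * 4 * 4 = 1024

Answer: 1024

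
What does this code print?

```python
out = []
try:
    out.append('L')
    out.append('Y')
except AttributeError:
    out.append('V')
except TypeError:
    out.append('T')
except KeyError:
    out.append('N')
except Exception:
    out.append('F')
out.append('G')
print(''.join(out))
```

Execution trace: 'L' (try body) → 'Y' (try body, no exception) → 'G' (after the try/except). Output: LYG

Answer: LYG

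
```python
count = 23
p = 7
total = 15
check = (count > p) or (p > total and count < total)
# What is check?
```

Trace:
`count = 23` → count = 23
`p = 7` → p = 7
`total = 15` → total = 15
`check = (count > p) or (p > total and count < total)` → check = True
So check = True

Answer: True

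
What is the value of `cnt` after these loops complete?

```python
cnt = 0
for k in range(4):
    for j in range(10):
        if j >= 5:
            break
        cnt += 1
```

Inner breaks at 5, outer runs 4 times
`cnt` takes the values: 0 → 1 → 2 → 3 → 4 → 5 → 6 → 7 → 8 → 9 → 10 → 11 → 12 → 13 → 14 → 15 → 16 → 17 → 18 → 19 → 20

Answer: 20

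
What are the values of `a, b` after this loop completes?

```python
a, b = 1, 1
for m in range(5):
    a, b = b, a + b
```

Fibonacci: after 5 iterations
`a, b` takes the values: (1, 1) → (1, 2) → (2, 3) → (3, 5) → (5, 8) → (8, 13)

Answer: 8, 13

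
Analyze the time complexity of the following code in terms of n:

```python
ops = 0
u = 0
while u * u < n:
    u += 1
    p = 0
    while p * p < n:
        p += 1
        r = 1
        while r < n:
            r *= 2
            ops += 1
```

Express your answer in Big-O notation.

Each loop level contributes: √n × √n × log n. Multiplying the contributions gives O(n log n).

Answer: O(n log n)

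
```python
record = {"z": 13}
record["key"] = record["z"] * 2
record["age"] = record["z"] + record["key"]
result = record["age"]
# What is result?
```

Trace:
`record = {"z": 13}` → record = {'z': 13}
`record["key"] = record["z"] * 2` → record = {'z': 13, 'key': 26}
`record["age"] = record["z"] + record["key"]` → record = {'z': 13, 'key': 26, 'age': 39}
`result = record["age"]` → result = 39
So result = 39

Answer: 39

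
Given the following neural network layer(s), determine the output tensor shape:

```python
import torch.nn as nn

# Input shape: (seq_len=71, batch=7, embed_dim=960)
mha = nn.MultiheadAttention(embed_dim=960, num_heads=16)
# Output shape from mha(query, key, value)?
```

Input: (71, 7, 960) -> Output: (71, 7, 960)

Answer: (71, 7, 960)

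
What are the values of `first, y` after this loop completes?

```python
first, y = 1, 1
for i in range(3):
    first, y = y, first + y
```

Fibonacci: after 3 iterations
`first, y` takes the values: (1, 1) → (1, 2) → (2, 3) → (3, 5)

Answer: 3, 5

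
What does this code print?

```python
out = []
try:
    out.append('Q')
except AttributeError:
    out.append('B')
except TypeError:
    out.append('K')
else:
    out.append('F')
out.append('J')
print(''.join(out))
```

Execution trace: 'Q' (try body, no exception) → 'F' (else) → 'J' (after the try/except). Output: QFJ

Answer: QFJ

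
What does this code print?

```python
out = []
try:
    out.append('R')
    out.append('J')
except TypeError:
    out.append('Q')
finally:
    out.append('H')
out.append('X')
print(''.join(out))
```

Execution trace: 'R' (try body) → 'J' (try body, no exception) → 'H' (finally) → 'X' (after the try/except). Output: RJHX

Answer: RJHX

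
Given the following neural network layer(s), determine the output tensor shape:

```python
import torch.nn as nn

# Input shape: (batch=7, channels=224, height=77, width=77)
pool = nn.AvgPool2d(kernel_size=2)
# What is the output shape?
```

Input: (7, 224, 77, 77) -> Output: (7, 224, 38, 38)

Answer: (7, 224, 38, 38)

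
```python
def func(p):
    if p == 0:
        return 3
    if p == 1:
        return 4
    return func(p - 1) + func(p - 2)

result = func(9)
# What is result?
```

Build up from base cases: func(0)=3, func(1)=4, func(2)=7, func(3)=11, func(4)=18, func(5)=29, func(6)=47, ..., func(9)=199

Answer: 199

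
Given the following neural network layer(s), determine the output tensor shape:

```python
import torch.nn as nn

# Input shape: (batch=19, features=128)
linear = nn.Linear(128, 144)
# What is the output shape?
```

Input: (19, 128) -> Output: (19, 144)

Answer: (19, 144)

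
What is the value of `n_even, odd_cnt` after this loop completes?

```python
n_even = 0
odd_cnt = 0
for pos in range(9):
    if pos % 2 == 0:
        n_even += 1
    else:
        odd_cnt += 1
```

Count evens and odds in range(9)
`n_even, odd_cnt` takes the values: (0, 0) → (1, 0) → (1, 1) → (2, 1) → (2, 2) → (3, 2) → (3, 3) → (4, 3) → (4, 4) → (5, 4)

Answer: 5, 4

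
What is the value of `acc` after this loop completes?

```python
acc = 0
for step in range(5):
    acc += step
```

Sum of 0 to 4 = 10
`acc` takes the values: 0 → 1 → 3 → 6 → 10

Answer: 10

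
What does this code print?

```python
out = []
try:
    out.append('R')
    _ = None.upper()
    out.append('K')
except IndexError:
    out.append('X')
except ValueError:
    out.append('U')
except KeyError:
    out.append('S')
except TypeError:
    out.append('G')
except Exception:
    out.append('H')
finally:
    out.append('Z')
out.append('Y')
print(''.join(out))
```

Execution trace: 'R' (try body) → 'H' (except Exception) → 'Z' (finally) → 'Y' (after the try/except). Output: RHZY

Answer: RHZY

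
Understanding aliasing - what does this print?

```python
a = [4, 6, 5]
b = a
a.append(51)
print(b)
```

Key concept: basic list aliasing.
Step by step:
`a = [4, 6, 5]` → a = [4, 6, 5]
`b = a` → b = [4, 6, 5] (same object as a)
`a.append(51)` → a = [4, 6, 5, 51] (same object as b); b = [4, 6, 5, 51] (same object as a)
`print(b)` → prints [4, 6, 5, 51]

Answer: [4, 6, 5, 51]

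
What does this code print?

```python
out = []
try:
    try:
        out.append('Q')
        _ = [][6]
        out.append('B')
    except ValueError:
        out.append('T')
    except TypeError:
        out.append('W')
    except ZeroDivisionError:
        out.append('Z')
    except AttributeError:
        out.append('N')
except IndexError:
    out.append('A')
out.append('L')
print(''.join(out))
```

Execution trace: 'Q' (try body) → 'A' (outer except IndexError) → 'L' (after the try/except). Output: QAL

Answer: QAL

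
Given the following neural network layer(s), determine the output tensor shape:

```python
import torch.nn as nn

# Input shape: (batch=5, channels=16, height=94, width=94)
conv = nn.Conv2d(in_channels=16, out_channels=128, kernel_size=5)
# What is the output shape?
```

Input: (5, 16, 94, 94) -> Output: (5, 128, 90, 90)

Answer: (5, 128, 90, 90)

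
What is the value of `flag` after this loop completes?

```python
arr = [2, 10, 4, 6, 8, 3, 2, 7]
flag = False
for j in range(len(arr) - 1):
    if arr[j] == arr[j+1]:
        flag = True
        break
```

Check consecutive duplicates in [2, 10, 4, 6, 8, 3, 2, 7]
`flag` takes the values: False

Answer: False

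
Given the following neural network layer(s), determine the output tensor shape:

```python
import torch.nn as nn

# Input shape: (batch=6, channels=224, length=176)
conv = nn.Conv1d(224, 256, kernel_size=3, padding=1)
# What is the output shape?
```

Input: (6, 224, 176) -> Output: (6, 256, 176)

Answer: (6, 256, 176)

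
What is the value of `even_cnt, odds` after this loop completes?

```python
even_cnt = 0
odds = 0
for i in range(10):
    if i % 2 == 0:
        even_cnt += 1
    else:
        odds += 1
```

Count evens and odds in range(10)
`even_cnt, odds` takes the values: (0, 0) → (1, 0) → (1, 1) → (2, 1) → (2, 2) → (3, 2) → (3, 3) → (4, 3) → (4, 4) → (5, 4) → (5, 5)

Answer: 5, 5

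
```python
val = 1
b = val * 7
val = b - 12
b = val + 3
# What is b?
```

Trace:
`val = 1` → val = 1
`b = val * 7` → b = 7
`val = b - 12` → val = -5
`b = val + 3` → b = -2
So b = -2

Answer: -2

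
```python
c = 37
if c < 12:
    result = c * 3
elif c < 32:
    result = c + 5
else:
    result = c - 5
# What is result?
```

Trace:
`c = 37` → c = 37
`if c < 12: ...` → c < 12 is False, c < 32 is False, take else branch → result = 32
So result = 32

Answer: 32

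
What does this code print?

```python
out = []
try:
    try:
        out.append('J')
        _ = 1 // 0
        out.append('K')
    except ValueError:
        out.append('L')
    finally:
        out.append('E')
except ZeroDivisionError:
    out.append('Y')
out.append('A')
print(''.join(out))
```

Execution trace: 'J' (try body) → 'E' (finally) → 'Y' (outer except ZeroDivisionError) → 'A' (after the try/except). Output: JEYA

Answer: JEYA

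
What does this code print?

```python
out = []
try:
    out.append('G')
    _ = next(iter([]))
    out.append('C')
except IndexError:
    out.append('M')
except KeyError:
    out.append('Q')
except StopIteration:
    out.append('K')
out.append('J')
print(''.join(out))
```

Execution trace: 'G' (try body) → 'K' (except StopIteration) → 'J' (after the try/except). Output: GKJ

Answer: GKJ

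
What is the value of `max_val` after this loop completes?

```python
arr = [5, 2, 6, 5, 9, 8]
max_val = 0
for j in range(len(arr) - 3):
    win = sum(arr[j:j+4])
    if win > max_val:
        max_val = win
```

Max sum of 4-element window in [5, 2, 6, 5, 9, 8]
`max_val` takes the values: 0 → 18 → 22 → 28

Answer: 28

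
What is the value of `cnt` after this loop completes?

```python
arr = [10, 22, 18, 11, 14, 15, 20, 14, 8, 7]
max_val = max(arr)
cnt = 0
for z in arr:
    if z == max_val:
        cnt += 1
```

Count of max value 22 in [10, 22, 18, 11, 14, 15, 20, 14, 8, 7]
`cnt` takes the values: 0 → 1

Answer: 1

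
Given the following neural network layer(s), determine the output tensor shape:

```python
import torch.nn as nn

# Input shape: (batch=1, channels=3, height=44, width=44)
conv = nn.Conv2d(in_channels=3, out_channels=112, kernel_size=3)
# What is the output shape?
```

Input: (1, 3, 44, 44) -> Output: (1, 112, 42, 42)

Answer: (1, 112, 42, 42)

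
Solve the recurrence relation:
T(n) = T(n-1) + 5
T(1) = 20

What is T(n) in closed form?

Unrolling: T(n) = T(1) + 5·(n-1) = 20 + 5(n-1) = 5n + 15.

Answer: T(n) = 5n + 15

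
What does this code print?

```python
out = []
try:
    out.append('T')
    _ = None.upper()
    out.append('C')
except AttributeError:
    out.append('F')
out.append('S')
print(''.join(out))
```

Execution trace: 'T' (try body) → 'F' (except AttributeError) → 'S' (after the try/except). Output: TFS

Answer: TFS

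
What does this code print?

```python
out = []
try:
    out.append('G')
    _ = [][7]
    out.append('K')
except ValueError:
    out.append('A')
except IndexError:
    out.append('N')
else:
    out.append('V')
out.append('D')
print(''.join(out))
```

Execution trace: 'G' (try body) → 'N' (except IndexError) → 'D' (after the try/except). Output: GND

Answer: GND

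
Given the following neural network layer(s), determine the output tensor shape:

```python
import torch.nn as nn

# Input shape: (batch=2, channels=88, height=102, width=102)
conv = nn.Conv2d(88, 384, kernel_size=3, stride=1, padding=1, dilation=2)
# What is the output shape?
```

Input: (2, 88, 102, 102) -> Output: (2, 384, 100, 100)

Answer: (2, 384, 100, 100)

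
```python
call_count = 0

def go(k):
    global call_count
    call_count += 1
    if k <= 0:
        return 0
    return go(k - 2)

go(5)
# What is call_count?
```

Linear recursion stepping by 2: 4 calls from k=5 down to ≤0.

Answer: 4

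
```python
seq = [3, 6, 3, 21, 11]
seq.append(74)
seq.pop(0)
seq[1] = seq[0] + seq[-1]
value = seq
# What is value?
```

Trace:
`seq = [3, 6, 3, 21, 11]` → seq = [3, 6, 3, 21, 11]
`seq.append(74)` → seq = [3, 6, 3, 21, 11, 74]
`seq.pop(0)` → seq = [6, 3, 21, 11, 74]
`seq[1] = seq[0] + seq[-1]` → seq = [6, 80, 21, 11, 74]
`value = seq` → value = [6, 80, 21, 11, 74]
So value = [6, 80, 21, 11, 74]

Answer: [6, 80, 21, 11, 74]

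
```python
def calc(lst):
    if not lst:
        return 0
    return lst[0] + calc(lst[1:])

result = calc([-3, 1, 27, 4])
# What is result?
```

(-3) + 1 + 27 + 4 + 0 = 29

Answer: 29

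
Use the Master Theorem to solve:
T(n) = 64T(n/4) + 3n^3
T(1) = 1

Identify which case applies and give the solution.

a=64, b=4, f(n)=3n^3. log_4(64) = 3. Since c=3 = 3, Case 2 applies: T(n) = Θ(n^log_b(a) · log n) = O(n^3 log n).

Answer: O(n^3 log n) - Case 2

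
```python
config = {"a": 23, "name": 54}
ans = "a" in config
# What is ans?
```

Trace:
`config = {"a": 23, "name": 54}` → config = {'a': 23, 'name': 54}
`ans = "a" in config` → ans = True
So ans = True

Answer: True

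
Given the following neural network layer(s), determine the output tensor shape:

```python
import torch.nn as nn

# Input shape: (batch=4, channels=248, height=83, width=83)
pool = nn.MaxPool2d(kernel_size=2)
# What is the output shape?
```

Input: (4, 248, 83, 83) -> Output: (4, 248, 41, 41)

Answer: (4, 248, 41, 41)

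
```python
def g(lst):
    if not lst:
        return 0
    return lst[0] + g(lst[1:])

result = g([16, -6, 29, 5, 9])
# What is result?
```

16 + (-6) + 29 + 5 + 9 + 0 = 53

Answer: 53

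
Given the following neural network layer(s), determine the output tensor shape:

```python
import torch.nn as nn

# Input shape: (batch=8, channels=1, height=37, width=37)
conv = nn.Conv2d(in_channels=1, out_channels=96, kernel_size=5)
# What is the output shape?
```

Input: (8, 1, 37, 37) -> Output: (8, 96, 33, 33)

Answer: (8, 96, 33, 33)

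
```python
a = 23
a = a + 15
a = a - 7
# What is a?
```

Trace:
`a = 23` → a = 23
`a = a + 15` → a = 38
`a = a - 7` → a = 31
So a = 31

Answer: 31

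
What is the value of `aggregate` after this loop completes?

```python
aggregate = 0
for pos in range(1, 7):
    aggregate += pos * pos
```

Sum of squares 1² to 6² = 91
`aggregate` takes the values: 0 → 1 → 5 → 14 → 30 → 55 → 91

Answer: 91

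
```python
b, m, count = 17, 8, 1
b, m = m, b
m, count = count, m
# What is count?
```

Trace:
`b, m, count = 17, 8, 1` → b = 17; m = 8; count = 1
`b, m = m, b` → b = 8; m = 17
`m, count = count, m` → m = 1; count = 17
So count = 17

Answer: 17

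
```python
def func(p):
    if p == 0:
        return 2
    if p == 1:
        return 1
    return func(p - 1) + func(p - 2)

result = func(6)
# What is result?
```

Build up from base cases: func(0)=2, func(1)=1, func(2)=3, func(3)=4, func(4)=7, func(5)=11, func(6)=18

Answer: 18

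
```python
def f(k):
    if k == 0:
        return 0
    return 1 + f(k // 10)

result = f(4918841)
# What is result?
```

Count of digits of 4918841: 7

Answer: 7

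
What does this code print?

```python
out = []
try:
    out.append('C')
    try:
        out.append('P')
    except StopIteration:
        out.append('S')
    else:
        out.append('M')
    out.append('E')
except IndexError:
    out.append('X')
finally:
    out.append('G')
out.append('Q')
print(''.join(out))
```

Execution trace: 'C' (try body) → 'P' (inner try body, no exception) → 'M' (inner else) → 'E' (try body, no exception) → 'G' (finally) → 'Q' (after the try/except). Output: CPMEGQ

Answer: CPMEGQ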